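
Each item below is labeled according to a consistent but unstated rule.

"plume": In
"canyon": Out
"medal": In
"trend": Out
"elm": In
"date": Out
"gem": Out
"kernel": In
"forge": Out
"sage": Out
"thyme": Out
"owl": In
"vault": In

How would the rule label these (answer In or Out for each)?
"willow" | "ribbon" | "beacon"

A rule that fits every label: contains 'l' — true of each 'In' example, false of each 'Out' one.
"willow": has 'l' — meets the rule, so In. "ribbon": no 'l' — lacks this property, so Out. "beacon": no 'l' — lacks this property, so Out.

In, Out, Out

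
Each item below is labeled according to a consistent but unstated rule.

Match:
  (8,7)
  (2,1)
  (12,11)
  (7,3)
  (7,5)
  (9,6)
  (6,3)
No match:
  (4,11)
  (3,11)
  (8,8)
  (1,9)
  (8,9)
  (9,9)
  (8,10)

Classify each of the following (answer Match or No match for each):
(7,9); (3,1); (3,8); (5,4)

No match, Match, No match, Match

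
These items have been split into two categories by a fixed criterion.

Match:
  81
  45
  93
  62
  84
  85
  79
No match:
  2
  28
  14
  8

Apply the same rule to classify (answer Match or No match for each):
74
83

The pattern is that an item is 'Match' exactly when: at least 45.
Match: 74, since 74 ≥ 45. Match: 83, since 83 ≥ 45.

Match, Match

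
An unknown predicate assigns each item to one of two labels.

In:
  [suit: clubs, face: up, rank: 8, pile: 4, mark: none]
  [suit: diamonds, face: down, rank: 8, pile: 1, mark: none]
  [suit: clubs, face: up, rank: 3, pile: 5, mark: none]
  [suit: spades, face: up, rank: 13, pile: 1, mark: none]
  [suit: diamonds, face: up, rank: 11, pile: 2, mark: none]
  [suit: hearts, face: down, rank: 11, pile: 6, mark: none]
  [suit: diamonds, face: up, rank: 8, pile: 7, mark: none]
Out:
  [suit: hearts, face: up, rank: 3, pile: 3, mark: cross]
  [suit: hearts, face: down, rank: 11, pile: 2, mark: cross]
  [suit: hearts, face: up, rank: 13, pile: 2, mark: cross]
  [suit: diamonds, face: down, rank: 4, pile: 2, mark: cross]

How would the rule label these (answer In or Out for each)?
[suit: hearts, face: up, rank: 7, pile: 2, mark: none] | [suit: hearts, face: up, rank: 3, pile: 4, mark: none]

'In' ⟺ mark is none.
[suit: hearts, face: up, rank: 7, pile: 2, mark: none] — mark is none, hence In. [suit: hearts, face: up, rank: 3, pile: 4, mark: none] — mark is none, hence In.

In, In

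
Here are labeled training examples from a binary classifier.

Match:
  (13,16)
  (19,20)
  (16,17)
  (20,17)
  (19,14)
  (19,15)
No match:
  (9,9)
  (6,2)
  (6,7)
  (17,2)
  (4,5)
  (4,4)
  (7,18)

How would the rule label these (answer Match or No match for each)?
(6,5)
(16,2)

No match, No match

The rule appears to be: sum ≥ 29.
(6,5): 6+5 = 11 — fails the rule, so No match.
(16,2): 16+2 = 18 — fails the rule, so No match.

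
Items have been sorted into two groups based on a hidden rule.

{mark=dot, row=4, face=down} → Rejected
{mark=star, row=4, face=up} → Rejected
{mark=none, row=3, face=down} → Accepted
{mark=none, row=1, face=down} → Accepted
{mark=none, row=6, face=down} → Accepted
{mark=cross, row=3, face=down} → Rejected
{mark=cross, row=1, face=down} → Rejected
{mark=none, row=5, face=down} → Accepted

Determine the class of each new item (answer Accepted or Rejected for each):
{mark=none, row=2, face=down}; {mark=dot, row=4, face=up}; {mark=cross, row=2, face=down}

Accepted, Rejected, Rejected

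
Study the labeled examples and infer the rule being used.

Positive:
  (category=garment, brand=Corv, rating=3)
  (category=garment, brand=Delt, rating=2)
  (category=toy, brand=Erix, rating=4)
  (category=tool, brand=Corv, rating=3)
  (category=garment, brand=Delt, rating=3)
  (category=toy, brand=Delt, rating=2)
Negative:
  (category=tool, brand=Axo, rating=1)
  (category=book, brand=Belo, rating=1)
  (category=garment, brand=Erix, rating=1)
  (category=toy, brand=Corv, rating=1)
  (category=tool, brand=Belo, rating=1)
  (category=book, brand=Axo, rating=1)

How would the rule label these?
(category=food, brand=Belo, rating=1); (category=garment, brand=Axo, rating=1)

Negative, Negative

All 'Positive' examples share one property — rating ≥ 2 — and every 'Negative' example lacks it.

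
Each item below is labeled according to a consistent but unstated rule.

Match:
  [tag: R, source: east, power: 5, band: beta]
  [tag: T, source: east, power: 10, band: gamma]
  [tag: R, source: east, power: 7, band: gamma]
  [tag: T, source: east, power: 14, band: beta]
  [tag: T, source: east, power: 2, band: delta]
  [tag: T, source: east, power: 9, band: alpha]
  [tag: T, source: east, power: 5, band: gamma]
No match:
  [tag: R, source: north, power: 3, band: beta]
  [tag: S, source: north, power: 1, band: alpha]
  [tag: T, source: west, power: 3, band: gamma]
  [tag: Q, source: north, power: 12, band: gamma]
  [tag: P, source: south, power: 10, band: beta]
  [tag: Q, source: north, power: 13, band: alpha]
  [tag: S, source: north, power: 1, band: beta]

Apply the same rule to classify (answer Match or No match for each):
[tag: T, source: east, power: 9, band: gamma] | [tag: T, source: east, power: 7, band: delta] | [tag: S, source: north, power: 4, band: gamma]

Match, Match, No match

Rule: source is east. This holds for each 'Match' example and fails for each 'No match' one.
[tag: T, source: east, power: 9, band: gamma]: source is east — meets the rule, so Match. [tag: T, source: east, power: 7, band: delta]: source is east — meets the rule, so Match. [tag: S, source: north, power: 4, band: gamma]: source is north — fails this test, so No match.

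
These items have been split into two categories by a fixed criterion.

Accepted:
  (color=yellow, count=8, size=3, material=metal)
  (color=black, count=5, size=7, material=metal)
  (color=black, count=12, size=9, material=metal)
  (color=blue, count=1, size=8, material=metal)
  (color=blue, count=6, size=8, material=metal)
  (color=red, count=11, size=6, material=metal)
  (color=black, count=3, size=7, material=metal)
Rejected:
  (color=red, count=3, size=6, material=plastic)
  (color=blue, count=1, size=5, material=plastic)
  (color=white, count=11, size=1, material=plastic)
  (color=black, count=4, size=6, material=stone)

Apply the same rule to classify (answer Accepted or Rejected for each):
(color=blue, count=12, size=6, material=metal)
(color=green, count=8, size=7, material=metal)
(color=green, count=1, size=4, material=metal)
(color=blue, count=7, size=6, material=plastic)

Looking at the examples, the only property every 'Accepted' case has and every 'Rejected' case lacks is: material is metal.
(color=blue, count=12, size=6, material=metal) — material is metal, hence Accepted. (color=green, count=8, size=7, material=metal) — material is metal, hence Accepted. (color=green, count=1, size=4, material=metal) — material is metal, hence Accepted. (color=blue, count=7, size=6, material=plastic) — material is plastic, hence Rejected.

Accepted, Accepted, Accepted, Rejected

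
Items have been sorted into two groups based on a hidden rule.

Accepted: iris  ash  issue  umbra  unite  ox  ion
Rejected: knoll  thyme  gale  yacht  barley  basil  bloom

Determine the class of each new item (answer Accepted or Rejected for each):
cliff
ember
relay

Rejected, Accepted, Rejected

Every 'Accepted' example satisfies: starts with a vowel. None of the 'Rejected' examples do.
cliff: starts with 'c', fails this test → Rejected.
ember: starts with 'e', fits → Accepted.
relay: starts with 'r', fails this test → Rejected.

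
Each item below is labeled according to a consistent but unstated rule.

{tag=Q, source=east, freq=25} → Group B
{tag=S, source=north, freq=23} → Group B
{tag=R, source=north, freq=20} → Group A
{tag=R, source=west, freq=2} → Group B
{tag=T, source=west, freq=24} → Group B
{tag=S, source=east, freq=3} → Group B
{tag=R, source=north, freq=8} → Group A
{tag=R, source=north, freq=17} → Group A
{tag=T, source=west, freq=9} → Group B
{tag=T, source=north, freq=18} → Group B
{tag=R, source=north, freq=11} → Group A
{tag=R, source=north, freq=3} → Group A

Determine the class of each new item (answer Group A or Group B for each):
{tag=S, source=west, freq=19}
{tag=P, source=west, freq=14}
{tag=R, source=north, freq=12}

The classifier is using: source is north AND tag is R.
Group B: {tag=S, source=west, freq=19}, since source is west, tag is S.
Group B: {tag=P, source=west, freq=14}, since source is west, tag is P.
Group A: {tag=R, source=north, freq=12}, since source is north, tag is R.

Group B, Group B, Group A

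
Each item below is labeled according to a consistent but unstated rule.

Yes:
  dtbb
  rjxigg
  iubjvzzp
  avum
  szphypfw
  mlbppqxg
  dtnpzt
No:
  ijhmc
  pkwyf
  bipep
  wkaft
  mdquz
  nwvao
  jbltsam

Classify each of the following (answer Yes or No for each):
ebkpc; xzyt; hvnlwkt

No, Yes, No

Rule: even length. This holds for each 'Yes' example and fails for each 'No' one.
ebkpc: length 5, doesn't match → No.
xzyt: length 4, meets the rule → Yes.
hvnlwkt: length 7, doesn't match → No.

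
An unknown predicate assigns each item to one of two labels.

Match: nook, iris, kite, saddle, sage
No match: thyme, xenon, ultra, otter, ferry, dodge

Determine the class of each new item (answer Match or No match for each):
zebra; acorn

No match, No match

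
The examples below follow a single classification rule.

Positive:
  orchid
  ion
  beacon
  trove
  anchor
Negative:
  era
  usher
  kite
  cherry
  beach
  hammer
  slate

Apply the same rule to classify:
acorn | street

Positive, Negative

The simplest hypothesis consistent with all the labels is: contains 'o'.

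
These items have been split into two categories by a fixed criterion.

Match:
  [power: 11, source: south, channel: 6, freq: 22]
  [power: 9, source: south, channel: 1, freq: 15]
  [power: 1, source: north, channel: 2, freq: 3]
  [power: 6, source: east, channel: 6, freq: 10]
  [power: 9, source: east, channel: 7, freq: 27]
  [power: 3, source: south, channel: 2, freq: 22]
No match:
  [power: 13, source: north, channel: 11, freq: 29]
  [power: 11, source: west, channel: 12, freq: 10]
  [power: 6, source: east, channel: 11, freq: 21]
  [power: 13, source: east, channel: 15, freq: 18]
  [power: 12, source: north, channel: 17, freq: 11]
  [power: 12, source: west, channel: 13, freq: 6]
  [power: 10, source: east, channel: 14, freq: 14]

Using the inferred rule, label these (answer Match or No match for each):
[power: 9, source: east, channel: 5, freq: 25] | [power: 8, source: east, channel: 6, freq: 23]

Match, Match

The distinguishing property — channel ≤ 7 — holds for all the 'Match' cases and none of the 'No match' cases.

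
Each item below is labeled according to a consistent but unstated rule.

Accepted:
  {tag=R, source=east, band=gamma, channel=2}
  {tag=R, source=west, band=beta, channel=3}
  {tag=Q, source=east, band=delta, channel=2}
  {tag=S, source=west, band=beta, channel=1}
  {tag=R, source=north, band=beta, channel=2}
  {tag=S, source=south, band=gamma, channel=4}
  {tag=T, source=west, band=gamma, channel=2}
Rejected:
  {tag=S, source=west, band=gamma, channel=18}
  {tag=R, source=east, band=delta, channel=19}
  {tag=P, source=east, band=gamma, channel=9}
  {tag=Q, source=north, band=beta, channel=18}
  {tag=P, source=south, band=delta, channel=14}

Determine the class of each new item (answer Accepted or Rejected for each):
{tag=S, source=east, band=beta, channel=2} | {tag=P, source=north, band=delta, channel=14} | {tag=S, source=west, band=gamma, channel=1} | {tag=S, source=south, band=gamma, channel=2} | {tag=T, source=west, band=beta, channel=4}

The distinguishing property — channel ≤ 4 — holds for all the 'Accepted' cases and none of the 'Rejected' cases.
{tag=S, source=east, band=beta, channel=2}: channel = 2, qualifies → Accepted.
{tag=P, source=north, band=delta, channel=14}: channel = 14, does not fit → Rejected.
{tag=S, source=west, band=gamma, channel=1}: channel = 1, qualifies → Accepted.
{tag=S, source=south, band=gamma, channel=2}: channel = 2, qualifies → Accepted.
{tag=T, source=west, band=beta, channel=4}: channel = 4, qualifies → Accepted.

Accepted, Rejected, Accepted, Accepted, Accepted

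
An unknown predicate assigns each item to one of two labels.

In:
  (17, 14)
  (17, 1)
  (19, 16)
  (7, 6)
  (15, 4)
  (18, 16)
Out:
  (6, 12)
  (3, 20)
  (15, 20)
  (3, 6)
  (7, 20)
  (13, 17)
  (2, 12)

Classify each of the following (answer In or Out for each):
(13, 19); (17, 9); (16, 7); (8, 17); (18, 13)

Out, In, In, Out, In

'In' ⟺ first > second.
Out: (13, 19), since 13 < 19. In: (17, 9), since 17 > 9. In: (16, 7), since 16 > 7. Out: (8, 17), since 8 < 17. In: (18, 13), since 18 > 13.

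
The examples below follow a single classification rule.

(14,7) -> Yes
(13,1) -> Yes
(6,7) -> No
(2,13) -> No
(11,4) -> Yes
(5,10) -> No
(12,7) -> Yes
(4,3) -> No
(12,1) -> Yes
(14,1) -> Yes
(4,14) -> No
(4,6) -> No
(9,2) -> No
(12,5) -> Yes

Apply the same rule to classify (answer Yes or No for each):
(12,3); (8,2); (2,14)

Yes, No, No

The rule appears to be: first ≥ 10.
(12,3): first 12, fits → Yes.
(8,2): first 8, doesn't match → No.
(2,14): first 2, doesn't match → No.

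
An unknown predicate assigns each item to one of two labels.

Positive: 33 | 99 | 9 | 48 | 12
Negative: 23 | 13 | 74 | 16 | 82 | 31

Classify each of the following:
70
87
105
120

The distinguishing property — multiple of 3 — holds for all the 'Positive' cases and none of the 'Negative' cases.
70 — 70 = 3·23 + 1, hence Negative. 87 — 87 = 3·29, hence Positive. 105 — 105 = 3·35, hence Positive. 120 — 120 = 3·40, hence Positive.

Negative, Positive, Positive, Positive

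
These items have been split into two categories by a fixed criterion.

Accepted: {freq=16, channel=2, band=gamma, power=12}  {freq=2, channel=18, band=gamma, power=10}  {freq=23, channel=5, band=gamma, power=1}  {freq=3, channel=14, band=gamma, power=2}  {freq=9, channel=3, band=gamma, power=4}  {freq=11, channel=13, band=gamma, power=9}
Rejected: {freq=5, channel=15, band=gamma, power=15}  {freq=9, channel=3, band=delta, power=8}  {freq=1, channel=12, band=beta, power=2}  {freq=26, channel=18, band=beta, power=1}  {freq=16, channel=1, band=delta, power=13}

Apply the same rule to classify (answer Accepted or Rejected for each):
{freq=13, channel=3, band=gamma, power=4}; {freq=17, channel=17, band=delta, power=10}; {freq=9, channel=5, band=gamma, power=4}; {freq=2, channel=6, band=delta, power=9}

Accepted, Rejected, Accepted, Rejected

The pattern is that an item is 'Accepted' exactly when: band is gamma AND power ≤ 12.
{freq=13, channel=3, band=gamma, power=4} — band is gamma, power = 4, hence Accepted. {freq=17, channel=17, band=delta, power=10} — band is delta, power = 10, hence Rejected. {freq=9, channel=5, band=gamma, power=4} — band is gamma, power = 4, hence Accepted. {freq=2, channel=6, band=delta, power=9} — band is delta, power = 9, hence Rejected.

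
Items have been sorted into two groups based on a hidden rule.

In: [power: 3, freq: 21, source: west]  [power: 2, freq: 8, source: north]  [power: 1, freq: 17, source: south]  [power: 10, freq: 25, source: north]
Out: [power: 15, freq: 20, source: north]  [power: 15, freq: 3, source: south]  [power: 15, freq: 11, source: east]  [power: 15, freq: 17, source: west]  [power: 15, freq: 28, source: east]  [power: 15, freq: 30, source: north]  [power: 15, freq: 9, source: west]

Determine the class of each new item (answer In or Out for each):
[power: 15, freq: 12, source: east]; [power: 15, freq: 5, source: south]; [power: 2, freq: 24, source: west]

Out, Out, In

The rule appears to be: power ≤ 10.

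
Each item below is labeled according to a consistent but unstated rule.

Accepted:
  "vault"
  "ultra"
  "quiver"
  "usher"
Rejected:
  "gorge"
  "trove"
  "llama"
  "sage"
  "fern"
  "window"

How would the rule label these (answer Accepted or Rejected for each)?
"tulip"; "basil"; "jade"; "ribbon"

Accepted, Rejected, Rejected, Rejected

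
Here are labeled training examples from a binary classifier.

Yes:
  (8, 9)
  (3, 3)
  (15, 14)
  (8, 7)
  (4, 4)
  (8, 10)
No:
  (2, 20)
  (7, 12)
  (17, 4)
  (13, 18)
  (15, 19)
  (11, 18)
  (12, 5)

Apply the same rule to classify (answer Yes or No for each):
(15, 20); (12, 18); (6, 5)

The common property of the 'Yes' items is: |first − second| ≤ 2. No 'No' item has it.

No, No, Yes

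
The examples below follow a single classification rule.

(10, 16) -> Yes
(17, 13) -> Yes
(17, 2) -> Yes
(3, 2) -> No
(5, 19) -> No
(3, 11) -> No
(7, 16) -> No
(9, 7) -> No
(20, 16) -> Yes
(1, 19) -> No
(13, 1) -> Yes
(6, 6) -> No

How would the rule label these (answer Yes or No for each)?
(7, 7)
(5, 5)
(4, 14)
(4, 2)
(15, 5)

No, No, No, No, Yes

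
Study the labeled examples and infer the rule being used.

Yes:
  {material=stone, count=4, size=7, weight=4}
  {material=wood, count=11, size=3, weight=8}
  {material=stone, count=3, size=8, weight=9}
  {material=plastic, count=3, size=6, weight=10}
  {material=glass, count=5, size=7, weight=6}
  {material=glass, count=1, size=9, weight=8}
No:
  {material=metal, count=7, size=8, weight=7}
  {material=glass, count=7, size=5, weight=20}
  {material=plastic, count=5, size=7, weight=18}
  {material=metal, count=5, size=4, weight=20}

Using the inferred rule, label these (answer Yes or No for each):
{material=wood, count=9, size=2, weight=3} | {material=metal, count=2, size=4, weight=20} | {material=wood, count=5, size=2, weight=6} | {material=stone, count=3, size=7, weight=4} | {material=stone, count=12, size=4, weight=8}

Yes, No, Yes, Yes, Yes

'Yes' ⟺ weight ≤ 10 AND count ≠ 7.
{material=wood, count=9, size=2, weight=3} — weight = 3, count = 9, hence Yes. {material=metal, count=2, size=4, weight=20} — weight = 20, count = 2, hence No. {material=wood, count=5, size=2, weight=6} — weight = 6, count = 5, hence Yes. {material=stone, count=3, size=7, weight=4} — weight = 4, count = 3, hence Yes. {material=stone, count=12, size=4, weight=8} — weight = 8, count = 12, hence Yes.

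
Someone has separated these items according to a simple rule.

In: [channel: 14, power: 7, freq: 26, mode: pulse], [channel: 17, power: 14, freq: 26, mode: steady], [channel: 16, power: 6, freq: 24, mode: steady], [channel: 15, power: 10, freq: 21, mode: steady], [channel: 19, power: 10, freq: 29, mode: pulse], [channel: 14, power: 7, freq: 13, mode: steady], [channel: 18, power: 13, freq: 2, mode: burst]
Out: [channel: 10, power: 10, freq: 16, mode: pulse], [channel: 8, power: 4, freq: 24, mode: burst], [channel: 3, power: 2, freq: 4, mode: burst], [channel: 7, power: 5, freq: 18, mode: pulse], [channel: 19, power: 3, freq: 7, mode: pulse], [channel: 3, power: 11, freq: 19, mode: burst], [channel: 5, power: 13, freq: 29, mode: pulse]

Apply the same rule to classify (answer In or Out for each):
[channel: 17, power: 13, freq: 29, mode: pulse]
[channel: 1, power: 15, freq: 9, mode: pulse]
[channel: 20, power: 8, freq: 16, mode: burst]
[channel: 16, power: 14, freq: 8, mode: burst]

The common property of the 'In' items is: power ≥ 4 AND channel ≥ 14. No 'Out' item has it.
[channel: 17, power: 13, freq: 29, mode: pulse]: In (power = 13, channel = 17).
[channel: 1, power: 15, freq: 9, mode: pulse]: Out (power = 15, channel = 1).
[channel: 20, power: 8, freq: 16, mode: burst]: In (power = 8, channel = 20).
[channel: 16, power: 14, freq: 8, mode: burst]: In (power = 14, channel = 16).

In, Out, In, In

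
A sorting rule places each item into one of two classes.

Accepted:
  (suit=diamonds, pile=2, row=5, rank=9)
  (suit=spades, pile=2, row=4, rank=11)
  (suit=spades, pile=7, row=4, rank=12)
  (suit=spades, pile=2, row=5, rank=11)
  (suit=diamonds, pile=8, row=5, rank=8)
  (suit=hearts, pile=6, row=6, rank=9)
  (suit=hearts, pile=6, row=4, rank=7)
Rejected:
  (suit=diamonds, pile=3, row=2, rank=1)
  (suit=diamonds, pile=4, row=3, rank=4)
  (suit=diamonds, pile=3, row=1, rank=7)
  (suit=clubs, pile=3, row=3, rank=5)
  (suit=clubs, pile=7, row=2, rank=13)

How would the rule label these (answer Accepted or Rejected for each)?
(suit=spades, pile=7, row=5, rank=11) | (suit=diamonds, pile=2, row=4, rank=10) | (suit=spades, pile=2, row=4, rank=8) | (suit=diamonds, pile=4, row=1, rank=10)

Accepted, Accepted, Accepted, Rejected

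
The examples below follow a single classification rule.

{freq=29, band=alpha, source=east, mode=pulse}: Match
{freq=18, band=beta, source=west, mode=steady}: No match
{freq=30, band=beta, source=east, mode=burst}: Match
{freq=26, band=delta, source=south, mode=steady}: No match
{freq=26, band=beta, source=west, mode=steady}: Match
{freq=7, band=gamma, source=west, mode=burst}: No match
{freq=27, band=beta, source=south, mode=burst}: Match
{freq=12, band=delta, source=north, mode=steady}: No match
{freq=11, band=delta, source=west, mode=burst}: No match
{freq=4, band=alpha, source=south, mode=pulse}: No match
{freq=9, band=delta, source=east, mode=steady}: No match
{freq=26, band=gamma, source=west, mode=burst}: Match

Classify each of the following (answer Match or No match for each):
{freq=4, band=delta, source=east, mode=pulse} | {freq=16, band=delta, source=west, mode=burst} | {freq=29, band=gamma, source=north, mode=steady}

No match, No match, Match

The simplest hypothesis consistent with all the labels is: band is not delta AND freq ≥ 26.
{freq=4, band=delta, source=east, mode=pulse} → band is delta, freq = 4 → No match. {freq=16, band=delta, source=west, mode=burst} → band is delta, freq = 16 → No match. {freq=29, band=gamma, source=north, mode=steady} → band is gamma, freq = 29 → Match.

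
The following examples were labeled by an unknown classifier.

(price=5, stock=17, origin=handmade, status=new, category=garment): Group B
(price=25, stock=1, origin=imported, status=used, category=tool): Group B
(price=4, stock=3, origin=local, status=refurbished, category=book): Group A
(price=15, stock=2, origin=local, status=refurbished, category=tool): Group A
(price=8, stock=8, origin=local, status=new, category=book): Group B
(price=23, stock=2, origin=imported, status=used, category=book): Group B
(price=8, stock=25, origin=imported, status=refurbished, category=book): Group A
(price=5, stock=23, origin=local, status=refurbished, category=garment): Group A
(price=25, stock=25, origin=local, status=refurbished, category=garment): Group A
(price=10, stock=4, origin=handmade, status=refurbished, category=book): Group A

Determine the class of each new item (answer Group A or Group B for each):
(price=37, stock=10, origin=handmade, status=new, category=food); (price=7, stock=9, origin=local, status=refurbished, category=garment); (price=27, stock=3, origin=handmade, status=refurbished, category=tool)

Group B, Group A, Group A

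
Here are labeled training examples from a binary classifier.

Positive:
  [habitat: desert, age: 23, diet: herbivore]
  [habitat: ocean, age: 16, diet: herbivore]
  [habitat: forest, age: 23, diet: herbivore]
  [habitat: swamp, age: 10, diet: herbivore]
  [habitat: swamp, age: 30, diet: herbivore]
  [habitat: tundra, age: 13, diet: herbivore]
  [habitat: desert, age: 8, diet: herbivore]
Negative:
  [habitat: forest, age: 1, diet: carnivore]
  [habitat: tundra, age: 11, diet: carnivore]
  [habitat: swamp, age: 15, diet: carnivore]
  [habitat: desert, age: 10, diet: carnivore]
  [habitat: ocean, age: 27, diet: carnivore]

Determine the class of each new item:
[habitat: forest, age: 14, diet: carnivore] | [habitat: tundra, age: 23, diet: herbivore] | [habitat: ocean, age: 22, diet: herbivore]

Negative, Positive, Positive

A rule that fits every label: diet is herbivore — true of each 'Positive' example, false of each 'Negative' one.
[habitat: forest, age: 14, diet: carnivore] — diet is carnivore, hence Negative.
[habitat: tundra, age: 23, diet: herbivore] — diet is herbivore, hence Positive.
[habitat: ocean, age: 22, diet: herbivore] — diet is herbivore, hence Positive.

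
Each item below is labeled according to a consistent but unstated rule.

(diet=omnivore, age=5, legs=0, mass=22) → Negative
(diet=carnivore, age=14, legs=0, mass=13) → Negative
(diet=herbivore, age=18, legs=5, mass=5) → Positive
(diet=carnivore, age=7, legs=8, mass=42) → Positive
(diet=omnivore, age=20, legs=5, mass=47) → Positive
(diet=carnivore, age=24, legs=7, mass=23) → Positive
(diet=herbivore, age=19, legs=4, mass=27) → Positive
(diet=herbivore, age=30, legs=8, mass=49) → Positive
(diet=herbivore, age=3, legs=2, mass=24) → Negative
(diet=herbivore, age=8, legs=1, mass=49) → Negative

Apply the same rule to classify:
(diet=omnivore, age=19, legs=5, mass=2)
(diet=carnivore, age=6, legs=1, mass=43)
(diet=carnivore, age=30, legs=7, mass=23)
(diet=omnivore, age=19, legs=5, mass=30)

Positive, Negative, Positive, Positive

All 'Positive' examples share one property — legs ≥ 4 — and every 'Negative' example lacks it.
(diet=omnivore, age=19, legs=5, mass=2): Positive (legs = 5). (diet=carnivore, age=6, legs=1, mass=43): Negative (legs = 1). (diet=carnivore, age=30, legs=7, mass=23): Positive (legs = 7). (diet=omnivore, age=19, legs=5, mass=30): Positive (legs = 5).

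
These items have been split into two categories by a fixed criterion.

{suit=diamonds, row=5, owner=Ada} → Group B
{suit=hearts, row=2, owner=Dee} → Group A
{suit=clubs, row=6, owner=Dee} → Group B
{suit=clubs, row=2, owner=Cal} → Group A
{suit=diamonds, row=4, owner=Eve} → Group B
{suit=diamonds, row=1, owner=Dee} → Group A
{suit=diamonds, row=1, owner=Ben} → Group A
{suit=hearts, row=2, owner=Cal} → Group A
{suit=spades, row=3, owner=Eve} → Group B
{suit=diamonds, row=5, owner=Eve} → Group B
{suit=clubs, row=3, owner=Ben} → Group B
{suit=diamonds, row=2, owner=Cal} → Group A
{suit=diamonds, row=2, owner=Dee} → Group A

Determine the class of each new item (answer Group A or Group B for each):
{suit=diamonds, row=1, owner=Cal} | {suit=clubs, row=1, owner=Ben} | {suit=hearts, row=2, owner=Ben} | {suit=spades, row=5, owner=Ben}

Every 'Group A' example satisfies: row ≤ 2. None of the 'Group B' examples do.
{suit=diamonds, row=1, owner=Cal} — row = 1, hence Group A.
{suit=clubs, row=1, owner=Ben} — row = 1, hence Group A.
{suit=hearts, row=2, owner=Ben} — row = 2, hence Group A.
{suit=spades, row=5, owner=Ben} — row = 5, hence Group B.

Group A, Group A, Group A, Group B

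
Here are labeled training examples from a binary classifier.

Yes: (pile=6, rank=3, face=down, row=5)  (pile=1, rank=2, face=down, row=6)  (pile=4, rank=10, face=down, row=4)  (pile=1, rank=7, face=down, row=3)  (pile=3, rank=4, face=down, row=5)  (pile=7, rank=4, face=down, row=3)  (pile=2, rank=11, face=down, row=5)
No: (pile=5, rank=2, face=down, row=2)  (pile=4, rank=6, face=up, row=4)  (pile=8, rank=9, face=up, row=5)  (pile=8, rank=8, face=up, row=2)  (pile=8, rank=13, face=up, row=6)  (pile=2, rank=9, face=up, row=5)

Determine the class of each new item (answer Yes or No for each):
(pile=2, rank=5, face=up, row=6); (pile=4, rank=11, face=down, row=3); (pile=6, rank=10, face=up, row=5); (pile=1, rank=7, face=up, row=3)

All 'Yes' examples share one property — face is down AND row ≥ 3 — and every 'No' example lacks it.
(pile=2, rank=5, face=up, row=6) — face is up, row = 6, hence No.
(pile=4, rank=11, face=down, row=3) — face is down, row = 3, hence Yes.
(pile=6, rank=10, face=up, row=5) — face is up, row = 5, hence No.
(pile=1, rank=7, face=up, row=3) — face is up, row = 3, hence No.

No, Yes, No, No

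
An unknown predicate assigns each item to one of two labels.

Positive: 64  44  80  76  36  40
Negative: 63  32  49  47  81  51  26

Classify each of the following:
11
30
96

Rule: even AND at least 36. This holds for each 'Positive' example and fails for each 'Negative' one.
11 → 11 is odd, 11 < 36 → Negative.
30 → 30 is even, 30 < 36 → Negative.
96 → 96 is even, 96 ≥ 36 → Positive.

Negative, Negative, Positive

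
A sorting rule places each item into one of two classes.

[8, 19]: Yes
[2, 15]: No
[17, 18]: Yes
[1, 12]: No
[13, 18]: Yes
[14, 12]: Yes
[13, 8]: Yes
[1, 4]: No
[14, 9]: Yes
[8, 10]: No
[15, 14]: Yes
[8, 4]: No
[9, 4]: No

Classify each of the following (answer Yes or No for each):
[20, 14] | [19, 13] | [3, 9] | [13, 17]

Yes, Yes, No, Yes

Every 'Yes' example satisfies: sum ≥ 21. None of the 'No' examples do.
[20, 14]: 20+14 = 34 — satisfies this, so Yes. [19, 13]: 19+13 = 32 — satisfies this, so Yes. [3, 9]: 3+9 = 12 — does not satisfy this, so No. [13, 17]: 13+17 = 30 — satisfies this, so Yes.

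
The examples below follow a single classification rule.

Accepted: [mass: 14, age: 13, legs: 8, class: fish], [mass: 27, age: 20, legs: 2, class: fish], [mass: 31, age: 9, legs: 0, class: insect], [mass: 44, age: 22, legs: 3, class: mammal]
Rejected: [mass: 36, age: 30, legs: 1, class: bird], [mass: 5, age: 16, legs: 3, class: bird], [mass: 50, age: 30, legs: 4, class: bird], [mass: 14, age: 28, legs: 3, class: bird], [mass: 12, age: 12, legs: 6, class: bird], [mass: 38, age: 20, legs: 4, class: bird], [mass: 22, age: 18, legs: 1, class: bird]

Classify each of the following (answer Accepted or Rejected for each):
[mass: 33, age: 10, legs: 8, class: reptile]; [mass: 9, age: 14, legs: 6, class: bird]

Accepted, Rejected

A rule that fits every label: class is not bird — true of each 'Accepted' example, false of each 'Rejected' one.
Accepted: [mass: 33, age: 10, legs: 8, class: reptile], since class is reptile.
Rejected: [mass: 9, age: 14, legs: 6, class: bird], since class is bird.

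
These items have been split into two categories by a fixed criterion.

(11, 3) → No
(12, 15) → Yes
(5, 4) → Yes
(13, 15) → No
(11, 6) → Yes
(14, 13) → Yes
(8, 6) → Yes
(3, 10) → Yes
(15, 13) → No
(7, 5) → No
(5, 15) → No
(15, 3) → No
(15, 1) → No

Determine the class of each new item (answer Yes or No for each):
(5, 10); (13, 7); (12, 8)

The rule appears to be: product is even.

Yes, No, Yes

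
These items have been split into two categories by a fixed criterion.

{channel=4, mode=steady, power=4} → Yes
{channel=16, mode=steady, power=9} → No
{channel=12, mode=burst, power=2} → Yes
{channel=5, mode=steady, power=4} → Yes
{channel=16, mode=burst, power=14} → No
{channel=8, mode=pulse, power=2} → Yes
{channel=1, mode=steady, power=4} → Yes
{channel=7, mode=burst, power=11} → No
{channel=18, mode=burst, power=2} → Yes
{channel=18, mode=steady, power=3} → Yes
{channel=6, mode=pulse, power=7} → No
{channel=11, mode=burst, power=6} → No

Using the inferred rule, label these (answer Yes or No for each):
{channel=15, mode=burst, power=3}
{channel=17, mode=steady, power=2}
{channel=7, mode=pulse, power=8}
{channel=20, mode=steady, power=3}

The common property of the 'Yes' items is: power ≤ 4. No 'No' item has it.
{channel=15, mode=burst, power=3}: Yes (power = 3). {channel=17, mode=steady, power=2}: Yes (power = 2). {channel=7, mode=pulse, power=8}: No (power = 8). {channel=20, mode=steady, power=3}: Yes (power = 3).

Yes, Yes, No, Yes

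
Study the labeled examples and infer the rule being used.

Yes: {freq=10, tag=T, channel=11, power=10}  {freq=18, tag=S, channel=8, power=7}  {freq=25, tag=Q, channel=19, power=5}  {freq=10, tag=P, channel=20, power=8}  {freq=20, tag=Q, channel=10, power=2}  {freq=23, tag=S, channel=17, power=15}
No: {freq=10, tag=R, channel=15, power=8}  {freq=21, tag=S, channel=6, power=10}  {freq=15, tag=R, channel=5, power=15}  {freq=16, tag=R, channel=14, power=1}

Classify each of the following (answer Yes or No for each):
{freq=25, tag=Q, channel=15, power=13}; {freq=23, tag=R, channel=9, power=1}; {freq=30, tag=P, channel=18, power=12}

'Yes' ⟺ tag is not R AND channel ≥ 8.

Yes, No, Yes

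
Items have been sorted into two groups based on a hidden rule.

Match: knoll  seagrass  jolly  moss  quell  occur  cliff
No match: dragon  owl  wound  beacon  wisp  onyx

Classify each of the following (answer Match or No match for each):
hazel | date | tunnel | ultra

The pattern is that an item is 'Match' exactly when: has a double letter.
hazel — no doubled letter, hence No match. date — no doubled letter, hence No match. tunnel — 'nn' doubled, hence Match. ultra — no doubled letter, hence No match.

No match, No match, Match, No match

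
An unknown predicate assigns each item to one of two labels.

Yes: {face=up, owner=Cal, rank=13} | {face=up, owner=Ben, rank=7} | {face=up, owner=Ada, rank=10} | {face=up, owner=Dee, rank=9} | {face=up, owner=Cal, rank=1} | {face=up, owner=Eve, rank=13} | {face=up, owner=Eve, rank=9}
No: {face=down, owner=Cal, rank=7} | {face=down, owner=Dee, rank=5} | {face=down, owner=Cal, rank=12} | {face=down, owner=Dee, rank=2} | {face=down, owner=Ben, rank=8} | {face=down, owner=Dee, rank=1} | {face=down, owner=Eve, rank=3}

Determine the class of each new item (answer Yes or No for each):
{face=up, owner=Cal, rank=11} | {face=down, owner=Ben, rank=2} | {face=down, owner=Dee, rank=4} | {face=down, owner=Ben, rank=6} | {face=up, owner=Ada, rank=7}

Yes, No, No, No, Yes

Every 'Yes' example satisfies: face is up. None of the 'No' examples do.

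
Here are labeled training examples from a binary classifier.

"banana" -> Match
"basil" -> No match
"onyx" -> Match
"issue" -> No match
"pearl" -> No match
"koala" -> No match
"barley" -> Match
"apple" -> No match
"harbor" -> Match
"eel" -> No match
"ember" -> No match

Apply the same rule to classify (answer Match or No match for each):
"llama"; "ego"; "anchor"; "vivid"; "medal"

No match, No match, Match, No match, No match

One predicate separates the groups cleanly: even length.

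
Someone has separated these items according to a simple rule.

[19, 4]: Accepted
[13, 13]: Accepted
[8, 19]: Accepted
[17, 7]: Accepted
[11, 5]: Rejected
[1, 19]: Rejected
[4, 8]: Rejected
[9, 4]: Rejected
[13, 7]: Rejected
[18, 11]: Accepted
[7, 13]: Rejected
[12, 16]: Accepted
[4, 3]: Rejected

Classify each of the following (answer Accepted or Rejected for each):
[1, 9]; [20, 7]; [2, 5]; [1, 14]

The simplest hypothesis consistent with all the labels is: sum ≥ 23.

Rejected, Accepted, Rejected, Rejected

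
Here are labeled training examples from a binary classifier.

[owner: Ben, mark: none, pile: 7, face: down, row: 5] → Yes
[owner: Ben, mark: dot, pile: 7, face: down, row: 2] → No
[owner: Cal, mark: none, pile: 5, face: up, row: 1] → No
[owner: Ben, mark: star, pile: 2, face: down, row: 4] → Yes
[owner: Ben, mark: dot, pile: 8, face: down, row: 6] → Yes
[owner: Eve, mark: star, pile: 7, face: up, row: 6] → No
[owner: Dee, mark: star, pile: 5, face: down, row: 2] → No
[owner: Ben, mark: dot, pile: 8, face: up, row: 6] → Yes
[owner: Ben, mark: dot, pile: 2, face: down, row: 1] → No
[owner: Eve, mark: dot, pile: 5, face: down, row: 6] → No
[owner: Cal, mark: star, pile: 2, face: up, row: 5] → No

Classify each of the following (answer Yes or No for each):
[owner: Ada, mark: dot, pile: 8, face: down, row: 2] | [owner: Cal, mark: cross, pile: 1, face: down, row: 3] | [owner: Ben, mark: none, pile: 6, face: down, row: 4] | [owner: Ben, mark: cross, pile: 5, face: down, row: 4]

The distinguishing property — owner is Ben AND row ≥ 4 — holds for all the 'Yes' cases and none of the 'No' cases.
[owner: Ada, mark: dot, pile: 8, face: down, row: 2]: owner is Ada, row = 2 — doesn't match, so No.
[owner: Cal, mark: cross, pile: 1, face: down, row: 3]: owner is Cal, row = 3 — doesn't match, so No.
[owner: Ben, mark: none, pile: 6, face: down, row: 4]: owner is Ben, row = 4 — matches, so Yes.
[owner: Ben, mark: cross, pile: 5, face: down, row: 4]: owner is Ben, row = 4 — matches, so Yes.

No, No, Yes, Yes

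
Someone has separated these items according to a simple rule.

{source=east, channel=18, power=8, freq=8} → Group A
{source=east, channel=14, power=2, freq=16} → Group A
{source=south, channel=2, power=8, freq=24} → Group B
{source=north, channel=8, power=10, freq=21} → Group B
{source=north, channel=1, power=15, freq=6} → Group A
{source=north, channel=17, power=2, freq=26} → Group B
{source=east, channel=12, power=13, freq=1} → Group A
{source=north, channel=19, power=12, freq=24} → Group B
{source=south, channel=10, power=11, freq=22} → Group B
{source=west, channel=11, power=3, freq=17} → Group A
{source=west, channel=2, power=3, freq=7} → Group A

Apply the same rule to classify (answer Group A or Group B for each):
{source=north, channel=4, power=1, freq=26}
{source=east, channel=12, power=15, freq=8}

Rule: freq ≤ 17. This holds for each 'Group A' example and fails for each 'Group B' one.
{source=north, channel=4, power=1, freq=26}: freq = 26, doesn't qualify → Group B. {source=east, channel=12, power=15, freq=8}: freq = 8, matches → Group A.

Group B, Group A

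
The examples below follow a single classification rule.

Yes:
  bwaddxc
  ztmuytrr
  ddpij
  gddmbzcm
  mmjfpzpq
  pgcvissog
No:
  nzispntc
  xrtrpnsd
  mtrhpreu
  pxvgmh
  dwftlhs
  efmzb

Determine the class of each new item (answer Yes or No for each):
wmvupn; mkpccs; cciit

'Yes' ⟺ has a double letter.
wmvupn → no doubled letter → No.
mkpccs → 'cc' doubled → Yes.
cciit → 'cc' doubled → Yes.

No, Yes, Yes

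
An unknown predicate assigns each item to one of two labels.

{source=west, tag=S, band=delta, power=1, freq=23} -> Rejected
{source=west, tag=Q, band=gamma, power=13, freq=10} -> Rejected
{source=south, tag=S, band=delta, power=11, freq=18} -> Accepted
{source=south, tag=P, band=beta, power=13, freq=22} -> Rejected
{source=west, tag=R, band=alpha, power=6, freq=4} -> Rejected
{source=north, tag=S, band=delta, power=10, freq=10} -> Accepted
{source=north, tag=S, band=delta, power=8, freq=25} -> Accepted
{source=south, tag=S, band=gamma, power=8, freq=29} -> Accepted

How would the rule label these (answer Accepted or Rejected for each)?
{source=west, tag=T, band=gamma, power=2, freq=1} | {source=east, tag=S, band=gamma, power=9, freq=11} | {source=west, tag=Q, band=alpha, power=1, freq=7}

The pattern is that an item is 'Accepted' exactly when: tag is S AND power ≥ 6.
{source=west, tag=T, band=gamma, power=2, freq=1}: tag is T, power = 2, lacks this property → Rejected. {source=east, tag=S, band=gamma, power=9, freq=11}: tag is S, power = 9, passes → Accepted. {source=west, tag=Q, band=alpha, power=1, freq=7}: tag is Q, power = 1, lacks this property → Rejected.

Rejected, Accepted, Rejected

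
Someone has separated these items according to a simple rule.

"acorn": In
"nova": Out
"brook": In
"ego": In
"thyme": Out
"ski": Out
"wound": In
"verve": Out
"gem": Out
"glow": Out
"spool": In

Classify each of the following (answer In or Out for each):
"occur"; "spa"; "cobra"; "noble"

The simplest hypothesis consistent with all the labels is: odd length AND contains 'o'.
"occur" → length 5, has 'o' → In.
"spa" → length 3, no 'o' → Out.
"cobra" → length 5, has 'o' → In.
"noble" → length 5, has 'o' → In.

In, Out, In, In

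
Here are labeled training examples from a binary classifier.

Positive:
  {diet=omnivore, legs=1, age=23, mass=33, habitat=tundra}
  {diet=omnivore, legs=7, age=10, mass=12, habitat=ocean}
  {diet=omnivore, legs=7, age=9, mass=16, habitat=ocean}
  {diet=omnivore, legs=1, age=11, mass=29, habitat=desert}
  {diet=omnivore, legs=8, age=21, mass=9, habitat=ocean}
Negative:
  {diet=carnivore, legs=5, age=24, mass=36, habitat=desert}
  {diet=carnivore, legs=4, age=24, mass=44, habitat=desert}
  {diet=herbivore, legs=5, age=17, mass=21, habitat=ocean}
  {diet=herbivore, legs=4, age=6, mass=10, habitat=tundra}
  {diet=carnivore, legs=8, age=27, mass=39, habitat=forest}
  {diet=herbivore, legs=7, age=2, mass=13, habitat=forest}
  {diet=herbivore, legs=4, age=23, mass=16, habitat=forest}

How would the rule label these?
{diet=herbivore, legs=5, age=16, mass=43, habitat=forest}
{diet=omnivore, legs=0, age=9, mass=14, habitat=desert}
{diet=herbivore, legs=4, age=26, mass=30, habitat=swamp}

Negative, Positive, Negative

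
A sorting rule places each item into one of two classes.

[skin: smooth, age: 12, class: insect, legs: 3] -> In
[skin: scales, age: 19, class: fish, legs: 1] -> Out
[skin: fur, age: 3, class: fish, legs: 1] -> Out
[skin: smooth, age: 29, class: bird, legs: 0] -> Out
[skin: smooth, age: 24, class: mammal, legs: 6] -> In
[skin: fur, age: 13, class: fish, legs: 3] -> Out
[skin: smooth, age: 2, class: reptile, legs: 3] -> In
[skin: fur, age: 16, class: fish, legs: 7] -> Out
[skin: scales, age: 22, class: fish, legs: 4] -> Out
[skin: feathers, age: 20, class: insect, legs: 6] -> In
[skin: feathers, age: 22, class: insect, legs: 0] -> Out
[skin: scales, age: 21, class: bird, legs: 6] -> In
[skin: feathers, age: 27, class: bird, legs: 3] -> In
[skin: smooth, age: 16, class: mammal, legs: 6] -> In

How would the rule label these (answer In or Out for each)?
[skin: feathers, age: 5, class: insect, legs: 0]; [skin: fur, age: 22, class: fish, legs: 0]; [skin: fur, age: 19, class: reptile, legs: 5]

Every 'In' example satisfies: class is not fish AND legs ≥ 1. None of the 'Out' examples do.
[skin: feathers, age: 5, class: insect, legs: 0]: Out (class is insect, legs = 0).
[skin: fur, age: 22, class: fish, legs: 0]: Out (class is fish, legs = 0).
[skin: fur, age: 19, class: reptile, legs: 5]: In (class is reptile, legs = 5).

Out, Out, In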